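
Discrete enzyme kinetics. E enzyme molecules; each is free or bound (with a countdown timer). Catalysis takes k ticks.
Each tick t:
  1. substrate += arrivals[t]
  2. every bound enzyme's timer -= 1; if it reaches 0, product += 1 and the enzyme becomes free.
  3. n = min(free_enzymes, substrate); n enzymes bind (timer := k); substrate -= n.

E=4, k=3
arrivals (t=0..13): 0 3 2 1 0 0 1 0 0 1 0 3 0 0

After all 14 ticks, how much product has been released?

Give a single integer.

t=0: arr=0 -> substrate=0 bound=0 product=0
t=1: arr=3 -> substrate=0 bound=3 product=0
t=2: arr=2 -> substrate=1 bound=4 product=0
t=3: arr=1 -> substrate=2 bound=4 product=0
t=4: arr=0 -> substrate=0 bound=3 product=3
t=5: arr=0 -> substrate=0 bound=2 product=4
t=6: arr=1 -> substrate=0 bound=3 product=4
t=7: arr=0 -> substrate=0 bound=1 product=6
t=8: arr=0 -> substrate=0 bound=1 product=6
t=9: arr=1 -> substrate=0 bound=1 product=7
t=10: arr=0 -> substrate=0 bound=1 product=7
t=11: arr=3 -> substrate=0 bound=4 product=7
t=12: arr=0 -> substrate=0 bound=3 product=8
t=13: arr=0 -> substrate=0 bound=3 product=8

Answer: 8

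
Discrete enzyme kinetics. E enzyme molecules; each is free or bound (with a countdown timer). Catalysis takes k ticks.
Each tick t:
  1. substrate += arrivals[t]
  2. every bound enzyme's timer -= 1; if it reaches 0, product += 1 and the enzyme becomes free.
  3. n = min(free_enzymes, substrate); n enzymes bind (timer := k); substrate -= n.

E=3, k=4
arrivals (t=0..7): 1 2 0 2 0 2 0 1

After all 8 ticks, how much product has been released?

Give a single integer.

Answer: 3

Derivation:
t=0: arr=1 -> substrate=0 bound=1 product=0
t=1: arr=2 -> substrate=0 bound=3 product=0
t=2: arr=0 -> substrate=0 bound=3 product=0
t=3: arr=2 -> substrate=2 bound=3 product=0
t=4: arr=0 -> substrate=1 bound=3 product=1
t=5: arr=2 -> substrate=1 bound=3 product=3
t=6: arr=0 -> substrate=1 bound=3 product=3
t=7: arr=1 -> substrate=2 bound=3 product=3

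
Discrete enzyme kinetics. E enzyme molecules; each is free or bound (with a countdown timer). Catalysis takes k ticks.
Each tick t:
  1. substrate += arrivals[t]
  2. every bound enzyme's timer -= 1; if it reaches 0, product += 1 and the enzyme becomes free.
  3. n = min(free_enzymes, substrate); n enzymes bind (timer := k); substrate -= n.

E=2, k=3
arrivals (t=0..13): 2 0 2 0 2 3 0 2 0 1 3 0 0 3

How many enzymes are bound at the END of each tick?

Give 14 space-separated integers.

Answer: 2 2 2 2 2 2 2 2 2 2 2 2 2 2

Derivation:
t=0: arr=2 -> substrate=0 bound=2 product=0
t=1: arr=0 -> substrate=0 bound=2 product=0
t=2: arr=2 -> substrate=2 bound=2 product=0
t=3: arr=0 -> substrate=0 bound=2 product=2
t=4: arr=2 -> substrate=2 bound=2 product=2
t=5: arr=3 -> substrate=5 bound=2 product=2
t=6: arr=0 -> substrate=3 bound=2 product=4
t=7: arr=2 -> substrate=5 bound=2 product=4
t=8: arr=0 -> substrate=5 bound=2 product=4
t=9: arr=1 -> substrate=4 bound=2 product=6
t=10: arr=3 -> substrate=7 bound=2 product=6
t=11: arr=0 -> substrate=7 bound=2 product=6
t=12: arr=0 -> substrate=5 bound=2 product=8
t=13: arr=3 -> substrate=8 bound=2 product=8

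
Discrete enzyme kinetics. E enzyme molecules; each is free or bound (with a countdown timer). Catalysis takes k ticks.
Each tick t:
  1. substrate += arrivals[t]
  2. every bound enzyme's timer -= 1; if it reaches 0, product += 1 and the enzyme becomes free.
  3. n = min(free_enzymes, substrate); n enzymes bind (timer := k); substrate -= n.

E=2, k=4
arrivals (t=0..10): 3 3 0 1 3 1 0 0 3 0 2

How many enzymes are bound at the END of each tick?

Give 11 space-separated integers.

Answer: 2 2 2 2 2 2 2 2 2 2 2

Derivation:
t=0: arr=3 -> substrate=1 bound=2 product=0
t=1: arr=3 -> substrate=4 bound=2 product=0
t=2: arr=0 -> substrate=4 bound=2 product=0
t=3: arr=1 -> substrate=5 bound=2 product=0
t=4: arr=3 -> substrate=6 bound=2 product=2
t=5: arr=1 -> substrate=7 bound=2 product=2
t=6: arr=0 -> substrate=7 bound=2 product=2
t=7: arr=0 -> substrate=7 bound=2 product=2
t=8: arr=3 -> substrate=8 bound=2 product=4
t=9: arr=0 -> substrate=8 bound=2 product=4
t=10: arr=2 -> substrate=10 bound=2 product=4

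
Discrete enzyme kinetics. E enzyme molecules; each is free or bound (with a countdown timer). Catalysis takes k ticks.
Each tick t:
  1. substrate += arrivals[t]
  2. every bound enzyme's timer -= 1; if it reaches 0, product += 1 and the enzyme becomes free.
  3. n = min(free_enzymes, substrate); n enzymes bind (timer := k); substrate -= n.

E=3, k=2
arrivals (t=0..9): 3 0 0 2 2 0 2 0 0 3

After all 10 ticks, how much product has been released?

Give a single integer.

Answer: 9

Derivation:
t=0: arr=3 -> substrate=0 bound=3 product=0
t=1: arr=0 -> substrate=0 bound=3 product=0
t=2: arr=0 -> substrate=0 bound=0 product=3
t=3: arr=2 -> substrate=0 bound=2 product=3
t=4: arr=2 -> substrate=1 bound=3 product=3
t=5: arr=0 -> substrate=0 bound=2 product=5
t=6: arr=2 -> substrate=0 bound=3 product=6
t=7: arr=0 -> substrate=0 bound=2 product=7
t=8: arr=0 -> substrate=0 bound=0 product=9
t=9: arr=3 -> substrate=0 bound=3 product=9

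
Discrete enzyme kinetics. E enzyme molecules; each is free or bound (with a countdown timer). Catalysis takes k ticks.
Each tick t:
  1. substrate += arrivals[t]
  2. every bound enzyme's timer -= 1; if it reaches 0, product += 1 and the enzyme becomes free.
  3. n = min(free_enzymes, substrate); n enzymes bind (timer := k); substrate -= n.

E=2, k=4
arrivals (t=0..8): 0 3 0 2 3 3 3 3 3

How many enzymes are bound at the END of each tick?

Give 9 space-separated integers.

t=0: arr=0 -> substrate=0 bound=0 product=0
t=1: arr=3 -> substrate=1 bound=2 product=0
t=2: arr=0 -> substrate=1 bound=2 product=0
t=3: arr=2 -> substrate=3 bound=2 product=0
t=4: arr=3 -> substrate=6 bound=2 product=0
t=5: arr=3 -> substrate=7 bound=2 product=2
t=6: arr=3 -> substrate=10 bound=2 product=2
t=7: arr=3 -> substrate=13 bound=2 product=2
t=8: arr=3 -> substrate=16 bound=2 product=2

Answer: 0 2 2 2 2 2 2 2 2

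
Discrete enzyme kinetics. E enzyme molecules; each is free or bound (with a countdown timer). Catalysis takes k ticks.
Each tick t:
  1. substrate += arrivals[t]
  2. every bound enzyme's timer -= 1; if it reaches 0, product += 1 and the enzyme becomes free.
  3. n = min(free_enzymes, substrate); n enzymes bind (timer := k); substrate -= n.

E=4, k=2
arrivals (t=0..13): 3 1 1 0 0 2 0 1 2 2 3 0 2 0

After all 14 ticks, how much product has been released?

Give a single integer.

Answer: 15

Derivation:
t=0: arr=3 -> substrate=0 bound=3 product=0
t=1: arr=1 -> substrate=0 bound=4 product=0
t=2: arr=1 -> substrate=0 bound=2 product=3
t=3: arr=0 -> substrate=0 bound=1 product=4
t=4: arr=0 -> substrate=0 bound=0 product=5
t=5: arr=2 -> substrate=0 bound=2 product=5
t=6: arr=0 -> substrate=0 bound=2 product=5
t=7: arr=1 -> substrate=0 bound=1 product=7
t=8: arr=2 -> substrate=0 bound=3 product=7
t=9: arr=2 -> substrate=0 bound=4 product=8
t=10: arr=3 -> substrate=1 bound=4 product=10
t=11: arr=0 -> substrate=0 bound=3 product=12
t=12: arr=2 -> substrate=0 bound=3 product=14
t=13: arr=0 -> substrate=0 bound=2 product=15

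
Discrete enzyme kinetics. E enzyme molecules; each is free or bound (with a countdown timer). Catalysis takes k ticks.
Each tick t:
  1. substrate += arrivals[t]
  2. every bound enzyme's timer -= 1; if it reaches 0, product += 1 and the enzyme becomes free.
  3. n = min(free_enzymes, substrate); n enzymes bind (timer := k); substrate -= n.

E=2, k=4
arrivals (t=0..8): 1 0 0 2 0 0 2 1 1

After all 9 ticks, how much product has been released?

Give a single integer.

Answer: 3

Derivation:
t=0: arr=1 -> substrate=0 bound=1 product=0
t=1: arr=0 -> substrate=0 bound=1 product=0
t=2: arr=0 -> substrate=0 bound=1 product=0
t=3: arr=2 -> substrate=1 bound=2 product=0
t=4: arr=0 -> substrate=0 bound=2 product=1
t=5: arr=0 -> substrate=0 bound=2 product=1
t=6: arr=2 -> substrate=2 bound=2 product=1
t=7: arr=1 -> substrate=2 bound=2 product=2
t=8: arr=1 -> substrate=2 bound=2 product=3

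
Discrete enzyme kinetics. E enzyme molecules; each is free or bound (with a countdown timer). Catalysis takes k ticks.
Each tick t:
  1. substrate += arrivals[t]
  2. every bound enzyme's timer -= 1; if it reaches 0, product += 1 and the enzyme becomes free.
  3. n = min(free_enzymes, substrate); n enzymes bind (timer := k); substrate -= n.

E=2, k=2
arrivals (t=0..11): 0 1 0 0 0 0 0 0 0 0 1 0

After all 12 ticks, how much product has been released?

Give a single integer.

Answer: 1

Derivation:
t=0: arr=0 -> substrate=0 bound=0 product=0
t=1: arr=1 -> substrate=0 bound=1 product=0
t=2: arr=0 -> substrate=0 bound=1 product=0
t=3: arr=0 -> substrate=0 bound=0 product=1
t=4: arr=0 -> substrate=0 bound=0 product=1
t=5: arr=0 -> substrate=0 bound=0 product=1
t=6: arr=0 -> substrate=0 bound=0 product=1
t=7: arr=0 -> substrate=0 bound=0 product=1
t=8: arr=0 -> substrate=0 bound=0 product=1
t=9: arr=0 -> substrate=0 bound=0 product=1
t=10: arr=1 -> substrate=0 bound=1 product=1
t=11: arr=0 -> substrate=0 bound=1 product=1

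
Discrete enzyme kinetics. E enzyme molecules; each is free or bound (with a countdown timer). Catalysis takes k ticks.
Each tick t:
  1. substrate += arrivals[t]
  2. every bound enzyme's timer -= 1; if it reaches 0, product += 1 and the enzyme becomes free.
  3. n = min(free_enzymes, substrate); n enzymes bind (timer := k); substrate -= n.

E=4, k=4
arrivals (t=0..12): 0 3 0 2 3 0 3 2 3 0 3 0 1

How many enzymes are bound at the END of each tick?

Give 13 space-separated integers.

Answer: 0 3 3 4 4 4 4 4 4 4 4 4 4

Derivation:
t=0: arr=0 -> substrate=0 bound=0 product=0
t=1: arr=3 -> substrate=0 bound=3 product=0
t=2: arr=0 -> substrate=0 bound=3 product=0
t=3: arr=2 -> substrate=1 bound=4 product=0
t=4: arr=3 -> substrate=4 bound=4 product=0
t=5: arr=0 -> substrate=1 bound=4 product=3
t=6: arr=3 -> substrate=4 bound=4 product=3
t=7: arr=2 -> substrate=5 bound=4 product=4
t=8: arr=3 -> substrate=8 bound=4 product=4
t=9: arr=0 -> substrate=5 bound=4 product=7
t=10: arr=3 -> substrate=8 bound=4 product=7
t=11: arr=0 -> substrate=7 bound=4 product=8
t=12: arr=1 -> substrate=8 bound=4 product=8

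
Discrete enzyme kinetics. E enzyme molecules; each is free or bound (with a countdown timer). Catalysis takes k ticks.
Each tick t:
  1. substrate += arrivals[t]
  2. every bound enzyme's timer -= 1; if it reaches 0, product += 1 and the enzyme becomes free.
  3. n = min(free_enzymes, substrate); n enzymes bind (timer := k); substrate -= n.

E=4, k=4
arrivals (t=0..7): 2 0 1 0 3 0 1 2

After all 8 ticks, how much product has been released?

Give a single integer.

t=0: arr=2 -> substrate=0 bound=2 product=0
t=1: arr=0 -> substrate=0 bound=2 product=0
t=2: arr=1 -> substrate=0 bound=3 product=0
t=3: arr=0 -> substrate=0 bound=3 product=0
t=4: arr=3 -> substrate=0 bound=4 product=2
t=5: arr=0 -> substrate=0 bound=4 product=2
t=6: arr=1 -> substrate=0 bound=4 product=3
t=7: arr=2 -> substrate=2 bound=4 product=3

Answer: 3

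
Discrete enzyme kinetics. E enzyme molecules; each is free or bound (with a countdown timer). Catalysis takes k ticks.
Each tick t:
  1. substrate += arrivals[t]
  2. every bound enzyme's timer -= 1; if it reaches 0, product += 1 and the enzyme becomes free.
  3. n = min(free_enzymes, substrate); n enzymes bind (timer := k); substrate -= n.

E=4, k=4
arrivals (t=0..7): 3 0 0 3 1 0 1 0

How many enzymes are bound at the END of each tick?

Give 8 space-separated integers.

t=0: arr=3 -> substrate=0 bound=3 product=0
t=1: arr=0 -> substrate=0 bound=3 product=0
t=2: arr=0 -> substrate=0 bound=3 product=0
t=3: arr=3 -> substrate=2 bound=4 product=0
t=4: arr=1 -> substrate=0 bound=4 product=3
t=5: arr=0 -> substrate=0 bound=4 product=3
t=6: arr=1 -> substrate=1 bound=4 product=3
t=7: arr=0 -> substrate=0 bound=4 product=4

Answer: 3 3 3 4 4 4 4 4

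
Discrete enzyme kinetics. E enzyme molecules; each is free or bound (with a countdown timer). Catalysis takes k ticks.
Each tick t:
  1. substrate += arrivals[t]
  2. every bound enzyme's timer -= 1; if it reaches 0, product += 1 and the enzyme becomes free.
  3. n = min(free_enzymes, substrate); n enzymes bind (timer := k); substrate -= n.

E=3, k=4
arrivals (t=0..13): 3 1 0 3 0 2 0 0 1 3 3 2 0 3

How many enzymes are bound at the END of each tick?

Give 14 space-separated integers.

t=0: arr=3 -> substrate=0 bound=3 product=0
t=1: arr=1 -> substrate=1 bound=3 product=0
t=2: arr=0 -> substrate=1 bound=3 product=0
t=3: arr=3 -> substrate=4 bound=3 product=0
t=4: arr=0 -> substrate=1 bound=3 product=3
t=5: arr=2 -> substrate=3 bound=3 product=3
t=6: arr=0 -> substrate=3 bound=3 product=3
t=7: arr=0 -> substrate=3 bound=3 product=3
t=8: arr=1 -> substrate=1 bound=3 product=6
t=9: arr=3 -> substrate=4 bound=3 product=6
t=10: arr=3 -> substrate=7 bound=3 product=6
t=11: arr=2 -> substrate=9 bound=3 product=6
t=12: arr=0 -> substrate=6 bound=3 product=9
t=13: arr=3 -> substrate=9 bound=3 product=9

Answer: 3 3 3 3 3 3 3 3 3 3 3 3 3 3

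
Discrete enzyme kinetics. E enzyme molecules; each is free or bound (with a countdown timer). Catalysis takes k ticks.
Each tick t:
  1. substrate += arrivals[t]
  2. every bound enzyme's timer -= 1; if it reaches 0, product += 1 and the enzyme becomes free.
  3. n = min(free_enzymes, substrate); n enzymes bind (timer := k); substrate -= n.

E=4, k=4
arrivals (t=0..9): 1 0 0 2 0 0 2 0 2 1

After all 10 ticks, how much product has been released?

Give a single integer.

Answer: 3

Derivation:
t=0: arr=1 -> substrate=0 bound=1 product=0
t=1: arr=0 -> substrate=0 bound=1 product=0
t=2: arr=0 -> substrate=0 bound=1 product=0
t=3: arr=2 -> substrate=0 bound=3 product=0
t=4: arr=0 -> substrate=0 bound=2 product=1
t=5: arr=0 -> substrate=0 bound=2 product=1
t=6: arr=2 -> substrate=0 bound=4 product=1
t=7: arr=0 -> substrate=0 bound=2 product=3
t=8: arr=2 -> substrate=0 bound=4 product=3
t=9: arr=1 -> substrate=1 bound=4 product=3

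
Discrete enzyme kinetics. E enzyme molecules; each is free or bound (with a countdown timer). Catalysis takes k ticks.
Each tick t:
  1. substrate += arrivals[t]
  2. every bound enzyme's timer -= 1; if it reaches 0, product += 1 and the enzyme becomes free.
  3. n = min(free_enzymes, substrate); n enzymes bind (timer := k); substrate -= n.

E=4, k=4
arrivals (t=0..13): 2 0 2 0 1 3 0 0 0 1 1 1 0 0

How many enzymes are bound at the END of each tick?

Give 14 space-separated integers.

t=0: arr=2 -> substrate=0 bound=2 product=0
t=1: arr=0 -> substrate=0 bound=2 product=0
t=2: arr=2 -> substrate=0 bound=4 product=0
t=3: arr=0 -> substrate=0 bound=4 product=0
t=4: arr=1 -> substrate=0 bound=3 product=2
t=5: arr=3 -> substrate=2 bound=4 product=2
t=6: arr=0 -> substrate=0 bound=4 product=4
t=7: arr=0 -> substrate=0 bound=4 product=4
t=8: arr=0 -> substrate=0 bound=3 product=5
t=9: arr=1 -> substrate=0 bound=3 product=6
t=10: arr=1 -> substrate=0 bound=2 product=8
t=11: arr=1 -> substrate=0 bound=3 product=8
t=12: arr=0 -> substrate=0 bound=3 product=8
t=13: arr=0 -> substrate=0 bound=2 product=9

Answer: 2 2 4 4 3 4 4 4 3 3 2 3 3 2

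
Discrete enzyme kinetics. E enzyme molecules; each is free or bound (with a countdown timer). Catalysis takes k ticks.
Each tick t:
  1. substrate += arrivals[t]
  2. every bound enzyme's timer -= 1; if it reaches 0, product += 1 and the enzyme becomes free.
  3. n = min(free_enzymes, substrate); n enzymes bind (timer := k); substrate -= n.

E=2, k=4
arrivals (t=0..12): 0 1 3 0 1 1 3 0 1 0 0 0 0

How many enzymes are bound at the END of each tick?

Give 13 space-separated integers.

Answer: 0 1 2 2 2 2 2 2 2 2 2 2 2

Derivation:
t=0: arr=0 -> substrate=0 bound=0 product=0
t=1: arr=1 -> substrate=0 bound=1 product=0
t=2: arr=3 -> substrate=2 bound=2 product=0
t=3: arr=0 -> substrate=2 bound=2 product=0
t=4: arr=1 -> substrate=3 bound=2 product=0
t=5: arr=1 -> substrate=3 bound=2 product=1
t=6: arr=3 -> substrate=5 bound=2 product=2
t=7: arr=0 -> substrate=5 bound=2 product=2
t=8: arr=1 -> substrate=6 bound=2 product=2
t=9: arr=0 -> substrate=5 bound=2 product=3
t=10: arr=0 -> substrate=4 bound=2 product=4
t=11: arr=0 -> substrate=4 bound=2 product=4
t=12: arr=0 -> substrate=4 bound=2 product=4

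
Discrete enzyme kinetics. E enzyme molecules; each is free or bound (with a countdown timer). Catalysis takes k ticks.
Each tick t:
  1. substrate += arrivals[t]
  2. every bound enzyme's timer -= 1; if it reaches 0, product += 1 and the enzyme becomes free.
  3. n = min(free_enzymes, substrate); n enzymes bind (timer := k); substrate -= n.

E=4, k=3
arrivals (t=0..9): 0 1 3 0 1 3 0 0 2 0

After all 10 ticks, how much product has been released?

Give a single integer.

Answer: 8

Derivation:
t=0: arr=0 -> substrate=0 bound=0 product=0
t=1: arr=1 -> substrate=0 bound=1 product=0
t=2: arr=3 -> substrate=0 bound=4 product=0
t=3: arr=0 -> substrate=0 bound=4 product=0
t=4: arr=1 -> substrate=0 bound=4 product=1
t=5: arr=3 -> substrate=0 bound=4 product=4
t=6: arr=0 -> substrate=0 bound=4 product=4
t=7: arr=0 -> substrate=0 bound=3 product=5
t=8: arr=2 -> substrate=0 bound=2 product=8
t=9: arr=0 -> substrate=0 bound=2 product=8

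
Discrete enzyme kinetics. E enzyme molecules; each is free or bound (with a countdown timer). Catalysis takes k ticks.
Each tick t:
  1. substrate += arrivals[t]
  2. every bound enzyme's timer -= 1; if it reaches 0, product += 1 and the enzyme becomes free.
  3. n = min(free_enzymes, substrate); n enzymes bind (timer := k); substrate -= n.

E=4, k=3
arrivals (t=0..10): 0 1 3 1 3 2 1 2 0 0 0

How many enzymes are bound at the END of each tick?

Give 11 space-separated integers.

Answer: 0 1 4 4 4 4 4 4 4 4 4

Derivation:
t=0: arr=0 -> substrate=0 bound=0 product=0
t=1: arr=1 -> substrate=0 bound=1 product=0
t=2: arr=3 -> substrate=0 bound=4 product=0
t=3: arr=1 -> substrate=1 bound=4 product=0
t=4: arr=3 -> substrate=3 bound=4 product=1
t=5: arr=2 -> substrate=2 bound=4 product=4
t=6: arr=1 -> substrate=3 bound=4 product=4
t=7: arr=2 -> substrate=4 bound=4 product=5
t=8: arr=0 -> substrate=1 bound=4 product=8
t=9: arr=0 -> substrate=1 bound=4 product=8
t=10: arr=0 -> substrate=0 bound=4 product=9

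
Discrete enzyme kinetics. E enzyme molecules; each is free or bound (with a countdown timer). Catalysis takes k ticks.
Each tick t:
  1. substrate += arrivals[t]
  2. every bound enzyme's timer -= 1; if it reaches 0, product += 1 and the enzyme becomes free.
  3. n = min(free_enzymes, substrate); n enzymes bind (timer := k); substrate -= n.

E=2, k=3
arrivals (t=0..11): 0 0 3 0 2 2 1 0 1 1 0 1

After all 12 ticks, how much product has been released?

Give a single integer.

Answer: 6

Derivation:
t=0: arr=0 -> substrate=0 bound=0 product=0
t=1: arr=0 -> substrate=0 bound=0 product=0
t=2: arr=3 -> substrate=1 bound=2 product=0
t=3: arr=0 -> substrate=1 bound=2 product=0
t=4: arr=2 -> substrate=3 bound=2 product=0
t=5: arr=2 -> substrate=3 bound=2 product=2
t=6: arr=1 -> substrate=4 bound=2 product=2
t=7: arr=0 -> substrate=4 bound=2 product=2
t=8: arr=1 -> substrate=3 bound=2 product=4
t=9: arr=1 -> substrate=4 bound=2 product=4
t=10: arr=0 -> substrate=4 bound=2 product=4
t=11: arr=1 -> substrate=3 bound=2 product=6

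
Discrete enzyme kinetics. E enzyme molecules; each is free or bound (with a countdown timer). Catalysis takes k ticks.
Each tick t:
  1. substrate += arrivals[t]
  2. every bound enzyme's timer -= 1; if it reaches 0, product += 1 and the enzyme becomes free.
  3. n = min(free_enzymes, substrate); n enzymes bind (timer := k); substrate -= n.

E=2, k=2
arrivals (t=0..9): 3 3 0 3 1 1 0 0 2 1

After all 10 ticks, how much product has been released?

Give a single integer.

t=0: arr=3 -> substrate=1 bound=2 product=0
t=1: arr=3 -> substrate=4 bound=2 product=0
t=2: arr=0 -> substrate=2 bound=2 product=2
t=3: arr=3 -> substrate=5 bound=2 product=2
t=4: arr=1 -> substrate=4 bound=2 product=4
t=5: arr=1 -> substrate=5 bound=2 product=4
t=6: arr=0 -> substrate=3 bound=2 product=6
t=7: arr=0 -> substrate=3 bound=2 product=6
t=8: arr=2 -> substrate=3 bound=2 product=8
t=9: arr=1 -> substrate=4 bound=2 product=8

Answer: 8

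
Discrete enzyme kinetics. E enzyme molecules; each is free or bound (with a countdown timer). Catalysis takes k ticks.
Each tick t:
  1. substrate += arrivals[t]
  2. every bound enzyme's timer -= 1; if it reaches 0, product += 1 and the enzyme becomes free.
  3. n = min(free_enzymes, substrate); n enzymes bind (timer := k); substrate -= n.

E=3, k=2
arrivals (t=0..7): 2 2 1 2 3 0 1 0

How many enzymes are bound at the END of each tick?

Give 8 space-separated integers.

Answer: 2 3 3 3 3 3 3 2

Derivation:
t=0: arr=2 -> substrate=0 bound=2 product=0
t=1: arr=2 -> substrate=1 bound=3 product=0
t=2: arr=1 -> substrate=0 bound=3 product=2
t=3: arr=2 -> substrate=1 bound=3 product=3
t=4: arr=3 -> substrate=2 bound=3 product=5
t=5: arr=0 -> substrate=1 bound=3 product=6
t=6: arr=1 -> substrate=0 bound=3 product=8
t=7: arr=0 -> substrate=0 bound=2 product=9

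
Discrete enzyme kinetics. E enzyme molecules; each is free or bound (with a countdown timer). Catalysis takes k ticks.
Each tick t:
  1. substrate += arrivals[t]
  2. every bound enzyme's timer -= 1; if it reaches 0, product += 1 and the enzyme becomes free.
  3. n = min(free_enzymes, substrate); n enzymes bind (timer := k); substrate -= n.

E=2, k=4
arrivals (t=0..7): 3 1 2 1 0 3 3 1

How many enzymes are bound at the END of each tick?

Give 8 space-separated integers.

Answer: 2 2 2 2 2 2 2 2

Derivation:
t=0: arr=3 -> substrate=1 bound=2 product=0
t=1: arr=1 -> substrate=2 bound=2 product=0
t=2: arr=2 -> substrate=4 bound=2 product=0
t=3: arr=1 -> substrate=5 bound=2 product=0
t=4: arr=0 -> substrate=3 bound=2 product=2
t=5: arr=3 -> substrate=6 bound=2 product=2
t=6: arr=3 -> substrate=9 bound=2 product=2
t=7: arr=1 -> substrate=10 bound=2 product=2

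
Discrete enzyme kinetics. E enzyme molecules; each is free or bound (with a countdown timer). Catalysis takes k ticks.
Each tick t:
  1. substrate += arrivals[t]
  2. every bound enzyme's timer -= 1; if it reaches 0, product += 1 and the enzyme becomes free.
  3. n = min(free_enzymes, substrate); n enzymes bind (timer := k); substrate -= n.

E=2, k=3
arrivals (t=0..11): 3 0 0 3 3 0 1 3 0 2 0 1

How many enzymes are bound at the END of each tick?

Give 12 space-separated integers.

t=0: arr=3 -> substrate=1 bound=2 product=0
t=1: arr=0 -> substrate=1 bound=2 product=0
t=2: arr=0 -> substrate=1 bound=2 product=0
t=3: arr=3 -> substrate=2 bound=2 product=2
t=4: arr=3 -> substrate=5 bound=2 product=2
t=5: arr=0 -> substrate=5 bound=2 product=2
t=6: arr=1 -> substrate=4 bound=2 product=4
t=7: arr=3 -> substrate=7 bound=2 product=4
t=8: arr=0 -> substrate=7 bound=2 product=4
t=9: arr=2 -> substrate=7 bound=2 product=6
t=10: arr=0 -> substrate=7 bound=2 product=6
t=11: arr=1 -> substrate=8 bound=2 product=6

Answer: 2 2 2 2 2 2 2 2 2 2 2 2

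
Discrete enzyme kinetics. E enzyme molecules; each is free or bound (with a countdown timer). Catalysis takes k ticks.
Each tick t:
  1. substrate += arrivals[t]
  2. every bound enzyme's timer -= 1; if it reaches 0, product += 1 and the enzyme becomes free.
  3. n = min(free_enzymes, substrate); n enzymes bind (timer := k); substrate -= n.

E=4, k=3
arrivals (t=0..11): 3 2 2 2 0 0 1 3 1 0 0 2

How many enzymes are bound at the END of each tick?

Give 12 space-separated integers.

Answer: 3 4 4 4 4 4 3 4 4 4 2 4

Derivation:
t=0: arr=3 -> substrate=0 bound=3 product=0
t=1: arr=2 -> substrate=1 bound=4 product=0
t=2: arr=2 -> substrate=3 bound=4 product=0
t=3: arr=2 -> substrate=2 bound=4 product=3
t=4: arr=0 -> substrate=1 bound=4 product=4
t=5: arr=0 -> substrate=1 bound=4 product=4
t=6: arr=1 -> substrate=0 bound=3 product=7
t=7: arr=3 -> substrate=1 bound=4 product=8
t=8: arr=1 -> substrate=2 bound=4 product=8
t=9: arr=0 -> substrate=0 bound=4 product=10
t=10: arr=0 -> substrate=0 bound=2 product=12
t=11: arr=2 -> substrate=0 bound=4 product=12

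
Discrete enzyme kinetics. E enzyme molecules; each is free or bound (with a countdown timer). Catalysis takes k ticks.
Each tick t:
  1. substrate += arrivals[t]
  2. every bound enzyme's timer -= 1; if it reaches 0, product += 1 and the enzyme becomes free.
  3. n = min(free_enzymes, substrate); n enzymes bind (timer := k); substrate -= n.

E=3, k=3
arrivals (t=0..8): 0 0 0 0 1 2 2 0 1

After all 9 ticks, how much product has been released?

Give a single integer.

t=0: arr=0 -> substrate=0 bound=0 product=0
t=1: arr=0 -> substrate=0 bound=0 product=0
t=2: arr=0 -> substrate=0 bound=0 product=0
t=3: arr=0 -> substrate=0 bound=0 product=0
t=4: arr=1 -> substrate=0 bound=1 product=0
t=5: arr=2 -> substrate=0 bound=3 product=0
t=6: arr=2 -> substrate=2 bound=3 product=0
t=7: arr=0 -> substrate=1 bound=3 product=1
t=8: arr=1 -> substrate=0 bound=3 product=3

Answer: 3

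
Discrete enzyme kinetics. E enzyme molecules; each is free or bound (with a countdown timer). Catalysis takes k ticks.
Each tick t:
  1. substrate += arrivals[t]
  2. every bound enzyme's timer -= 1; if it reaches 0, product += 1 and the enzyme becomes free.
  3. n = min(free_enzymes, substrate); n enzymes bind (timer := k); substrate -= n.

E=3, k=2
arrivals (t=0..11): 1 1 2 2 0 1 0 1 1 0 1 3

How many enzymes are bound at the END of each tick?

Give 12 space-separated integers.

t=0: arr=1 -> substrate=0 bound=1 product=0
t=1: arr=1 -> substrate=0 bound=2 product=0
t=2: arr=2 -> substrate=0 bound=3 product=1
t=3: arr=2 -> substrate=1 bound=3 product=2
t=4: arr=0 -> substrate=0 bound=2 product=4
t=5: arr=1 -> substrate=0 bound=2 product=5
t=6: arr=0 -> substrate=0 bound=1 product=6
t=7: arr=1 -> substrate=0 bound=1 product=7
t=8: arr=1 -> substrate=0 bound=2 product=7
t=9: arr=0 -> substrate=0 bound=1 product=8
t=10: arr=1 -> substrate=0 bound=1 product=9
t=11: arr=3 -> substrate=1 bound=3 product=9

Answer: 1 2 3 3 2 2 1 1 2 1 1 3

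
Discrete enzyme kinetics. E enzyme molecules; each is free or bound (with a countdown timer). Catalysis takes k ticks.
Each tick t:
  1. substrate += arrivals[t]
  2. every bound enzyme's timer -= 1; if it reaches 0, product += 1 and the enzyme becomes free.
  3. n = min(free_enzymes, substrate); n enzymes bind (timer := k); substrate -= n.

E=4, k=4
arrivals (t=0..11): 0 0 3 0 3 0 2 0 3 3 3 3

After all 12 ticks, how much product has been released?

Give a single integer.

t=0: arr=0 -> substrate=0 bound=0 product=0
t=1: arr=0 -> substrate=0 bound=0 product=0
t=2: arr=3 -> substrate=0 bound=3 product=0
t=3: arr=0 -> substrate=0 bound=3 product=0
t=4: arr=3 -> substrate=2 bound=4 product=0
t=5: arr=0 -> substrate=2 bound=4 product=0
t=6: arr=2 -> substrate=1 bound=4 product=3
t=7: arr=0 -> substrate=1 bound=4 product=3
t=8: arr=3 -> substrate=3 bound=4 product=4
t=9: arr=3 -> substrate=6 bound=4 product=4
t=10: arr=3 -> substrate=6 bound=4 product=7
t=11: arr=3 -> substrate=9 bound=4 product=7

Answer: 7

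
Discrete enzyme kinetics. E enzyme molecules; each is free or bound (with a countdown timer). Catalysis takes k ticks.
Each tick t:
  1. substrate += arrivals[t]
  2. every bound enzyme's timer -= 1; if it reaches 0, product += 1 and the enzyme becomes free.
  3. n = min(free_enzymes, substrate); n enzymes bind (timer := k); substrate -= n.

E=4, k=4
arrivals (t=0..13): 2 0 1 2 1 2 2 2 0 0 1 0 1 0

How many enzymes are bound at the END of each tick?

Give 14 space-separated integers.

Answer: 2 2 3 4 4 4 4 4 4 4 4 4 4 4

Derivation:
t=0: arr=2 -> substrate=0 bound=2 product=0
t=1: arr=0 -> substrate=0 bound=2 product=0
t=2: arr=1 -> substrate=0 bound=3 product=0
t=3: arr=2 -> substrate=1 bound=4 product=0
t=4: arr=1 -> substrate=0 bound=4 product=2
t=5: arr=2 -> substrate=2 bound=4 product=2
t=6: arr=2 -> substrate=3 bound=4 product=3
t=7: arr=2 -> substrate=4 bound=4 product=4
t=8: arr=0 -> substrate=2 bound=4 product=6
t=9: arr=0 -> substrate=2 bound=4 product=6
t=10: arr=1 -> substrate=2 bound=4 product=7
t=11: arr=0 -> substrate=1 bound=4 product=8
t=12: arr=1 -> substrate=0 bound=4 product=10
t=13: arr=0 -> substrate=0 bound=4 product=10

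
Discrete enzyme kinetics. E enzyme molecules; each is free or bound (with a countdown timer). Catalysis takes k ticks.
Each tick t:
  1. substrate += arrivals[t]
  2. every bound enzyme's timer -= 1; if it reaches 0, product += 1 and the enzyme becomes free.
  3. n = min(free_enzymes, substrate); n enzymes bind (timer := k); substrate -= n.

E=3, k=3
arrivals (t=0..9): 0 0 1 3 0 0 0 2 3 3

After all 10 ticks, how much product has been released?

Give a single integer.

t=0: arr=0 -> substrate=0 bound=0 product=0
t=1: arr=0 -> substrate=0 bound=0 product=0
t=2: arr=1 -> substrate=0 bound=1 product=0
t=3: arr=3 -> substrate=1 bound=3 product=0
t=4: arr=0 -> substrate=1 bound=3 product=0
t=5: arr=0 -> substrate=0 bound=3 product=1
t=6: arr=0 -> substrate=0 bound=1 product=3
t=7: arr=2 -> substrate=0 bound=3 product=3
t=8: arr=3 -> substrate=2 bound=3 product=4
t=9: arr=3 -> substrate=5 bound=3 product=4

Answer: 4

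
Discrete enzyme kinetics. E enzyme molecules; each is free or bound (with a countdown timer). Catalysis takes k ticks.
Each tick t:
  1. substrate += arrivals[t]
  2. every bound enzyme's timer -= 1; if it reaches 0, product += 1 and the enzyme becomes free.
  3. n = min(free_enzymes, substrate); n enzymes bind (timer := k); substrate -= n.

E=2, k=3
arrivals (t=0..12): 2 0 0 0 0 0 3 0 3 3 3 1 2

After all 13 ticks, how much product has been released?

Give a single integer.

Answer: 6

Derivation:
t=0: arr=2 -> substrate=0 bound=2 product=0
t=1: arr=0 -> substrate=0 bound=2 product=0
t=2: arr=0 -> substrate=0 bound=2 product=0
t=3: arr=0 -> substrate=0 bound=0 product=2
t=4: arr=0 -> substrate=0 bound=0 product=2
t=5: arr=0 -> substrate=0 bound=0 product=2
t=6: arr=3 -> substrate=1 bound=2 product=2
t=7: arr=0 -> substrate=1 bound=2 product=2
t=8: arr=3 -> substrate=4 bound=2 product=2
t=9: arr=3 -> substrate=5 bound=2 product=4
t=10: arr=3 -> substrate=8 bound=2 product=4
t=11: arr=1 -> substrate=9 bound=2 product=4
t=12: arr=2 -> substrate=9 bound=2 product=6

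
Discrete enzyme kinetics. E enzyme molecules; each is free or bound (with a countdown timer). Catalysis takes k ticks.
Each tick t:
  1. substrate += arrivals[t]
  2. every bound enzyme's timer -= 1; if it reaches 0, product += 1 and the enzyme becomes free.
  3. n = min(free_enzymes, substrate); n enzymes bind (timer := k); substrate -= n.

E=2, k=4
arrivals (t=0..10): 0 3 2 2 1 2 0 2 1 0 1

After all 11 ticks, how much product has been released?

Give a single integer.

Answer: 4

Derivation:
t=0: arr=0 -> substrate=0 bound=0 product=0
t=1: arr=3 -> substrate=1 bound=2 product=0
t=2: arr=2 -> substrate=3 bound=2 product=0
t=3: arr=2 -> substrate=5 bound=2 product=0
t=4: arr=1 -> substrate=6 bound=2 product=0
t=5: arr=2 -> substrate=6 bound=2 product=2
t=6: arr=0 -> substrate=6 bound=2 product=2
t=7: arr=2 -> substrate=8 bound=2 product=2
t=8: arr=1 -> substrate=9 bound=2 product=2
t=9: arr=0 -> substrate=7 bound=2 product=4
t=10: arr=1 -> substrate=8 bound=2 product=4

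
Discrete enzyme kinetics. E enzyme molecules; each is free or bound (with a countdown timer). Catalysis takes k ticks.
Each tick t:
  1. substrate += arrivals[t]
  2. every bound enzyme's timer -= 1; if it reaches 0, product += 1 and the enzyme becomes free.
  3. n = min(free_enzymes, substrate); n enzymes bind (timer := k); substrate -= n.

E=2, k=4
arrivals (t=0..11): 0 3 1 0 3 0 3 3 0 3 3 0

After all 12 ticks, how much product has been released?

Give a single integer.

Answer: 4

Derivation:
t=0: arr=0 -> substrate=0 bound=0 product=0
t=1: arr=3 -> substrate=1 bound=2 product=0
t=2: arr=1 -> substrate=2 bound=2 product=0
t=3: arr=0 -> substrate=2 bound=2 product=0
t=4: arr=3 -> substrate=5 bound=2 product=0
t=5: arr=0 -> substrate=3 bound=2 product=2
t=6: arr=3 -> substrate=6 bound=2 product=2
t=7: arr=3 -> substrate=9 bound=2 product=2
t=8: arr=0 -> substrate=9 bound=2 product=2
t=9: arr=3 -> substrate=10 bound=2 product=4
t=10: arr=3 -> substrate=13 bound=2 product=4
t=11: arr=0 -> substrate=13 bound=2 product=4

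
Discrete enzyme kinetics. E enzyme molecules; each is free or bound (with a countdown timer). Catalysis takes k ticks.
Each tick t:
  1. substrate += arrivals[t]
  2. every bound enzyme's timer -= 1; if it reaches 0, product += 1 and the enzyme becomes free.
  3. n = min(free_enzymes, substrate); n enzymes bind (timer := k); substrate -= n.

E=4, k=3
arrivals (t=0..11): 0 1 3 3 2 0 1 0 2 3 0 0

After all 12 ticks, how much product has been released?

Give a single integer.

t=0: arr=0 -> substrate=0 bound=0 product=0
t=1: arr=1 -> substrate=0 bound=1 product=0
t=2: arr=3 -> substrate=0 bound=4 product=0
t=3: arr=3 -> substrate=3 bound=4 product=0
t=4: arr=2 -> substrate=4 bound=4 product=1
t=5: arr=0 -> substrate=1 bound=4 product=4
t=6: arr=1 -> substrate=2 bound=4 product=4
t=7: arr=0 -> substrate=1 bound=4 product=5
t=8: arr=2 -> substrate=0 bound=4 product=8
t=9: arr=3 -> substrate=3 bound=4 product=8
t=10: arr=0 -> substrate=2 bound=4 product=9
t=11: arr=0 -> substrate=0 bound=3 product=12

Answer: 12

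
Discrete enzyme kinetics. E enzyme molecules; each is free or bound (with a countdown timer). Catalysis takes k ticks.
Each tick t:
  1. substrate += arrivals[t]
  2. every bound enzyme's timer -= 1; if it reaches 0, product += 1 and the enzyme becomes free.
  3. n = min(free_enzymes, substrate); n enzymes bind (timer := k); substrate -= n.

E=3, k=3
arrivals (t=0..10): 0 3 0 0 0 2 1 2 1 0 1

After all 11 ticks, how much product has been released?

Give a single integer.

t=0: arr=0 -> substrate=0 bound=0 product=0
t=1: arr=3 -> substrate=0 bound=3 product=0
t=2: arr=0 -> substrate=0 bound=3 product=0
t=3: arr=0 -> substrate=0 bound=3 product=0
t=4: arr=0 -> substrate=0 bound=0 product=3
t=5: arr=2 -> substrate=0 bound=2 product=3
t=6: arr=1 -> substrate=0 bound=3 product=3
t=7: arr=2 -> substrate=2 bound=3 product=3
t=8: arr=1 -> substrate=1 bound=3 product=5
t=9: arr=0 -> substrate=0 bound=3 product=6
t=10: arr=1 -> substrate=1 bound=3 product=6

Answer: 6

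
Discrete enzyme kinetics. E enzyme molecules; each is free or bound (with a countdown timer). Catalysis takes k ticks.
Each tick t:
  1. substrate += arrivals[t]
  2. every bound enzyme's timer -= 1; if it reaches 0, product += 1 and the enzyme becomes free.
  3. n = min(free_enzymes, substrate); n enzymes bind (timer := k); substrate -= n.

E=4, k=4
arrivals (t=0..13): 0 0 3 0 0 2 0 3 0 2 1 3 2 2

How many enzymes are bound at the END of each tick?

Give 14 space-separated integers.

Answer: 0 0 3 3 3 4 2 4 4 4 4 4 4 4

Derivation:
t=0: arr=0 -> substrate=0 bound=0 product=0
t=1: arr=0 -> substrate=0 bound=0 product=0
t=2: arr=3 -> substrate=0 bound=3 product=0
t=3: arr=0 -> substrate=0 bound=3 product=0
t=4: arr=0 -> substrate=0 bound=3 product=0
t=5: arr=2 -> substrate=1 bound=4 product=0
t=6: arr=0 -> substrate=0 bound=2 product=3
t=7: arr=3 -> substrate=1 bound=4 product=3
t=8: arr=0 -> substrate=1 bound=4 product=3
t=9: arr=2 -> substrate=2 bound=4 product=4
t=10: arr=1 -> substrate=2 bound=4 product=5
t=11: arr=3 -> substrate=3 bound=4 product=7
t=12: arr=2 -> substrate=5 bound=4 product=7
t=13: arr=2 -> substrate=6 bound=4 product=8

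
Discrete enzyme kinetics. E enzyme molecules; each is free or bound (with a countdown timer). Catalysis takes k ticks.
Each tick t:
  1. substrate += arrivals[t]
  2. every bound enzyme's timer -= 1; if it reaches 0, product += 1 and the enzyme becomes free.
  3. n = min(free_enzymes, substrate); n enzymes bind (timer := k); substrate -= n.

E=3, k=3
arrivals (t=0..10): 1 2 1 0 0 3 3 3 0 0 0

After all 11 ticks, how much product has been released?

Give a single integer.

t=0: arr=1 -> substrate=0 bound=1 product=0
t=1: arr=2 -> substrate=0 bound=3 product=0
t=2: arr=1 -> substrate=1 bound=3 product=0
t=3: arr=0 -> substrate=0 bound=3 product=1
t=4: arr=0 -> substrate=0 bound=1 product=3
t=5: arr=3 -> substrate=1 bound=3 product=3
t=6: arr=3 -> substrate=3 bound=3 product=4
t=7: arr=3 -> substrate=6 bound=3 product=4
t=8: arr=0 -> substrate=4 bound=3 product=6
t=9: arr=0 -> substrate=3 bound=3 product=7
t=10: arr=0 -> substrate=3 bound=3 product=7

Answer: 7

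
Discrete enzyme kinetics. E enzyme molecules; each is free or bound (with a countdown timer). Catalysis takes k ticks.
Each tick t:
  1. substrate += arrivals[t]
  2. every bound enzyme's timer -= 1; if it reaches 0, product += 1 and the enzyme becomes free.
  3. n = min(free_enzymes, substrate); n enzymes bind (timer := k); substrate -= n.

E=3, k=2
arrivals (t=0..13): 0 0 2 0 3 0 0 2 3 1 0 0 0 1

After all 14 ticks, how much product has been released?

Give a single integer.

t=0: arr=0 -> substrate=0 bound=0 product=0
t=1: arr=0 -> substrate=0 bound=0 product=0
t=2: arr=2 -> substrate=0 bound=2 product=0
t=3: arr=0 -> substrate=0 bound=2 product=0
t=4: arr=3 -> substrate=0 bound=3 product=2
t=5: arr=0 -> substrate=0 bound=3 product=2
t=6: arr=0 -> substrate=0 bound=0 product=5
t=7: arr=2 -> substrate=0 bound=2 product=5
t=8: arr=3 -> substrate=2 bound=3 product=5
t=9: arr=1 -> substrate=1 bound=3 product=7
t=10: arr=0 -> substrate=0 bound=3 product=8
t=11: arr=0 -> substrate=0 bound=1 product=10
t=12: arr=0 -> substrate=0 bound=0 product=11
t=13: arr=1 -> substrate=0 bound=1 product=11

Answer: 11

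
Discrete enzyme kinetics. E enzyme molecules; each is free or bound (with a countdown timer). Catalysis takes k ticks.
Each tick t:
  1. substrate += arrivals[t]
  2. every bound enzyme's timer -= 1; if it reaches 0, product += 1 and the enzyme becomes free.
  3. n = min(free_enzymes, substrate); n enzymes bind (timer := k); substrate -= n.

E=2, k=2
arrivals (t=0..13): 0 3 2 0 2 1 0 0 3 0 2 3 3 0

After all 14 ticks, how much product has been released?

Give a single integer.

t=0: arr=0 -> substrate=0 bound=0 product=0
t=1: arr=3 -> substrate=1 bound=2 product=0
t=2: arr=2 -> substrate=3 bound=2 product=0
t=3: arr=0 -> substrate=1 bound=2 product=2
t=4: arr=2 -> substrate=3 bound=2 product=2
t=5: arr=1 -> substrate=2 bound=2 product=4
t=6: arr=0 -> substrate=2 bound=2 product=4
t=7: arr=0 -> substrate=0 bound=2 product=6
t=8: arr=3 -> substrate=3 bound=2 product=6
t=9: arr=0 -> substrate=1 bound=2 product=8
t=10: arr=2 -> substrate=3 bound=2 product=8
t=11: arr=3 -> substrate=4 bound=2 product=10
t=12: arr=3 -> substrate=7 bound=2 product=10
t=13: arr=0 -> substrate=5 bound=2 product=12

Answer: 12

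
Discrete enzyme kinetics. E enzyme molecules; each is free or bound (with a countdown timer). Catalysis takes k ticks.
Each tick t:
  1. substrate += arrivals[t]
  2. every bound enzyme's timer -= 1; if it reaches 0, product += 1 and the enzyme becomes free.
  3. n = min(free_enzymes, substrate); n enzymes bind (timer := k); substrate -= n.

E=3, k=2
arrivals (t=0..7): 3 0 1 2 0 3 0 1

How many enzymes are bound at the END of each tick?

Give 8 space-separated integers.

Answer: 3 3 1 3 2 3 3 1

Derivation:
t=0: arr=3 -> substrate=0 bound=3 product=0
t=1: arr=0 -> substrate=0 bound=3 product=0
t=2: arr=1 -> substrate=0 bound=1 product=3
t=3: arr=2 -> substrate=0 bound=3 product=3
t=4: arr=0 -> substrate=0 bound=2 product=4
t=5: arr=3 -> substrate=0 bound=3 product=6
t=6: arr=0 -> substrate=0 bound=3 product=6
t=7: arr=1 -> substrate=0 bound=1 product=9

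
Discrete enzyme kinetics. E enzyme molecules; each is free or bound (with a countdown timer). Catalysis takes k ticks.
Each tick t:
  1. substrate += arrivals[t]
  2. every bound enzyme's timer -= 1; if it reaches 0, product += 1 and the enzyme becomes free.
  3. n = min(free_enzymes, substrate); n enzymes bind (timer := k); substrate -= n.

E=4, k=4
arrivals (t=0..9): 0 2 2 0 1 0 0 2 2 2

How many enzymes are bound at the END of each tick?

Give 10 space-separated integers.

Answer: 0 2 4 4 4 3 1 3 4 4

Derivation:
t=0: arr=0 -> substrate=0 bound=0 product=0
t=1: arr=2 -> substrate=0 bound=2 product=0
t=2: arr=2 -> substrate=0 bound=4 product=0
t=3: arr=0 -> substrate=0 bound=4 product=0
t=4: arr=1 -> substrate=1 bound=4 product=0
t=5: arr=0 -> substrate=0 bound=3 product=2
t=6: arr=0 -> substrate=0 bound=1 product=4
t=7: arr=2 -> substrate=0 bound=3 product=4
t=8: arr=2 -> substrate=1 bound=4 product=4
t=9: arr=2 -> substrate=2 bound=4 product=5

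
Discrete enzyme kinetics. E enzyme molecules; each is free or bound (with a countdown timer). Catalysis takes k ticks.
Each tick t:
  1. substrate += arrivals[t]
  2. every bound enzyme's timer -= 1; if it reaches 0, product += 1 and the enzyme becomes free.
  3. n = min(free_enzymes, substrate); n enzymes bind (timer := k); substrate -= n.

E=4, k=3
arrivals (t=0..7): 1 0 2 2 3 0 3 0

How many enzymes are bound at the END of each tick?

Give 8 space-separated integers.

Answer: 1 1 3 4 4 4 4 4

Derivation:
t=0: arr=1 -> substrate=0 bound=1 product=0
t=1: arr=0 -> substrate=0 bound=1 product=0
t=2: arr=2 -> substrate=0 bound=3 product=0
t=3: arr=2 -> substrate=0 bound=4 product=1
t=4: arr=3 -> substrate=3 bound=4 product=1
t=5: arr=0 -> substrate=1 bound=4 product=3
t=6: arr=3 -> substrate=2 bound=4 product=5
t=7: arr=0 -> substrate=2 bound=4 product=5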